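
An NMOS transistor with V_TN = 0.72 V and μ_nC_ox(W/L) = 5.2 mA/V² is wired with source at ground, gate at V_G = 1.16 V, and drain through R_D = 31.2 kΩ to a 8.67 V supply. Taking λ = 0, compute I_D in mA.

V_GS = V_G = 1.16 V, so V_ov = 1.16 − 0.72 = 0.44 V.
Assume saturation: I_D = ½ k_n V_ov² = 0.5 × 5.2 × 0.44² = 0.503 mA, giving V_DS = V_DD − I_D R_D = 8.67 − 0.503 × 31.2 = -7.03 V.
But -7.03 V < V_ov = 0.44 V, so the device is actually in triode.
In triode I_D = k_n[V_ov V_DS − ½ V_DS²] and I_D = (V_DD − V_DS)/R_D. Equating: 81.1 V_DS² − 72.39 V_DS + 8.67 = 0, giving V_DS = 0.143 V (the root below V_ov).
I_D = (8.67 − 0.143) / 31.2 = 0.273 mA.

I_D = 0.273 mA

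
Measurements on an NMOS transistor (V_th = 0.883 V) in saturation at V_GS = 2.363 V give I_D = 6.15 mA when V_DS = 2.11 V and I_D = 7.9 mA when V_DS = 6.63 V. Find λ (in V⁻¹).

λ = 0.0726 V⁻¹

With V_GS fixed, I_D ∝ (1 + λ V_DS) in saturation, so I_D2/I_D1 = (1 + λ V_DS2)/(1 + λ V_DS1).
7.9/6.15 = 1.285 = (1 + 6.63 λ)/(1 + 2.11 λ).
Solving: λ (I_D1 V_DS2 − I_D2 V_DS1) = I_D2 − I_D1, so λ = (7.9 − 6.15) / (6.15 × 6.63 − 7.9 × 2.11) = 1.75 / 24.1 = 0.0726 V⁻¹.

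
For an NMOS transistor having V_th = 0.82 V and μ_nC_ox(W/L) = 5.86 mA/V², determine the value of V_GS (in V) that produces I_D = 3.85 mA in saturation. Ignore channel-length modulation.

In saturation I_D = ½ k_n (V_GS − V_th)², so V_GS − V_th = √(2 I_D / k_n) = √(2 × 3.85 / 5.86) = 1.15 V.
V_GS = 0.82 + 1.15 = 1.97 V.

V_GS = 1.97 V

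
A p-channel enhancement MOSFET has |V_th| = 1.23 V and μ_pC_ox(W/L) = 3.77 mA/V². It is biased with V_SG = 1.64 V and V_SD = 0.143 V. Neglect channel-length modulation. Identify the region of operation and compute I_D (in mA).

V_ov = V_SG − |V_th| = 1.64 − 1.23 = 0.41 V.
Since V_SD = 0.143 V < V_ov = 0.41 V, the device is in the triode region.
I_D = k_p [V_ov · V_SD − ½ V_SD²] = 3.77 × [0.41 × 0.143 − 0.5 × 0.143²] = 0.182 mA.

Triode; I_D = 0.182 mA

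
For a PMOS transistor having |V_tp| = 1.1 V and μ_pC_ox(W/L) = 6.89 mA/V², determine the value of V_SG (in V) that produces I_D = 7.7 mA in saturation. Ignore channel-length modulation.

V_SG = 2.60 V

In saturation I_D = ½ k_p (V_SG − |V_tp|)², so V_SG − |V_tp| = √(2 I_D / k_p) = √(2 × 7.7 / 6.89) = 1.5 V.
V_SG = 1.1 + 1.5 = 2.6 V.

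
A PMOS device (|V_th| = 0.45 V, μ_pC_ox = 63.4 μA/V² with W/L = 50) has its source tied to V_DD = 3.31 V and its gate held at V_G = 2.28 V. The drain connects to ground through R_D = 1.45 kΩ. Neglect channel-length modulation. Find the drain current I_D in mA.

V_SG = V_DD − V_G = 3.31 − 2.28 = 1.03 V, so V_ov = 1.03 − 0.45 = 0.58 V.
k_p = μ_pC_ox · (W/L) = 3.17 mA/V².
Assume saturation: I_D = ½ k_p V_ov² = 0.5 × 3.17 × 0.58² = 0.533 mA, giving V_SD = V_DD − I_D R_D = 3.31 − 0.533 × 1.45 = 2.54 V.
V_SD = 2.54 V ≥ V_ov = 0.58 V, confirming saturation.

I_D = 0.533 mA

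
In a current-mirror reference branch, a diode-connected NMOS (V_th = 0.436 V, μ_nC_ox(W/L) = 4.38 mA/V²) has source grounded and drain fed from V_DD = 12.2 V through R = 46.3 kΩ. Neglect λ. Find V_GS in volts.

With gate tied to drain, V_GS = V_DS ≥ V_GS − V_th, so the device is in saturation.
KCL at the drain: ½ k_n (V_GS − V_th)² = (V_DD − V_GS)/R.
Let x = V_GS − 0.436. Then 101 x² + x − 11.76 = 0, giving x = 0.336 V (positive root), so V_GS = 0.772 V.
I_D = (V_DD − V_GS)/R = (12.2 − 0.772) / 46.3 = 0.247 mA.

V_GS = 0.772 V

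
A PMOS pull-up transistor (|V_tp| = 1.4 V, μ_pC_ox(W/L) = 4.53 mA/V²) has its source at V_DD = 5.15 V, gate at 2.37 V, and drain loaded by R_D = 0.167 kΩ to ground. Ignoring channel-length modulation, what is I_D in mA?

V_SG = V_DD − V_G = 5.15 − 2.37 = 2.78 V, so V_ov = 2.78 − 1.4 = 1.38 V.
Assume saturation: I_D = ½ k_p V_ov² = 0.5 × 4.53 × 1.38² = 4.31 mA, giving V_SD = V_DD − I_D R_D = 5.15 − 4.31 × 0.167 = 4.43 V.
V_SD = 4.43 V ≥ V_ov = 1.38 V, confirming saturation.

I_D = 4.31 mA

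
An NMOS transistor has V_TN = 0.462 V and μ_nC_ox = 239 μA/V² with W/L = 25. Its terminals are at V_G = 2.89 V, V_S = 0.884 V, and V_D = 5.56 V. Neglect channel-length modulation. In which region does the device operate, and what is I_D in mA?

Saturation; I_D = 7.12 mA

V_GS = V_G − V_S = 2.89 − 0.884 = 2.01 V; V_DS = V_D − V_S = 5.56 − 0.884 = 4.68 V.
k_n = μ_nC_ox · (W/L) = 5.975 mA/V².
V_ov = V_GS − V_TN = 2.01 − 0.462 = 1.54 V.
Since V_DS = 4.68 V ≥ V_ov = 1.54 V, the device is in saturation.
I_D = ½ k_n V_ov² = 0.5 × 5.975 × 1.54² = 7.12 mA.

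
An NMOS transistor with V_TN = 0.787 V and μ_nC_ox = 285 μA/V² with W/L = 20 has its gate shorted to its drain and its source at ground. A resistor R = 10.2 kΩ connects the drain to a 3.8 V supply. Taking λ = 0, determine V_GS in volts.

V_GS = 1.09 V

With gate tied to drain, V_GS = V_DS ≥ V_GS − V_TN, so the device is in saturation.
k_n = μ_nC_ox · (W/L) = 5.7 mA/V².
KCL at the drain: ½ k_n (V_GS − V_TN)² = (V_DD − V_GS)/R.
Let x = V_GS − 0.787. Then 29.1 x² + x − 3.013 = 0, giving x = 0.305 V (positive root), so V_GS = 1.09 V.
I_D = (V_DD − V_GS)/R = (3.8 − 1.09) / 10.2 = 0.265 mA.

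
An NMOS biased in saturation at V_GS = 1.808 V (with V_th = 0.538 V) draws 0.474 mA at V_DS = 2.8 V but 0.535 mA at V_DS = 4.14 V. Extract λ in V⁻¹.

With V_GS fixed, I_D ∝ (1 + λ V_DS) in saturation, so I_D2/I_D1 = (1 + λ V_DS2)/(1 + λ V_DS1).
0.535/0.474 = 1.129 = (1 + 4.14 λ)/(1 + 2.8 λ).
Solving: λ (I_D1 V_DS2 − I_D2 V_DS1) = I_D2 − I_D1, so λ = (0.535 − 0.474) / (0.474 × 4.14 − 0.535 × 2.8) = 0.061 / 0.464 = 0.131 V⁻¹.

λ = 0.131 V⁻¹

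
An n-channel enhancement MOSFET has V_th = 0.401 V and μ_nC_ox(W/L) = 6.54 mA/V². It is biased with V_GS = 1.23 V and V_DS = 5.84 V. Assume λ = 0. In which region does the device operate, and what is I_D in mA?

Saturation; I_D = 2.25 mA

V_ov = V_GS − V_th = 1.23 − 0.401 = 0.829 V.
Since V_DS = 5.84 V ≥ V_ov = 0.829 V, the device is in saturation.
I_D = ½ k_n V_ov² = 0.5 × 6.54 × 0.829² = 2.25 mA.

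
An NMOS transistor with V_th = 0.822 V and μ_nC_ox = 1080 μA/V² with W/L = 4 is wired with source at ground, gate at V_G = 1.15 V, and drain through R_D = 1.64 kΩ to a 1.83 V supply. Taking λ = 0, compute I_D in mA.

V_GS = V_G = 1.15 V, so V_ov = 1.15 − 0.822 = 0.328 V.
k_n = μ_nC_ox · (W/L) = 4.32 mA/V².
Assume saturation: I_D = ½ k_n V_ov² = 0.5 × 4.32 × 0.328² = 0.232 mA, giving V_DS = V_DD − I_D R_D = 1.83 − 0.232 × 1.64 = 1.45 V.
V_DS = 1.45 V ≥ V_ov = 0.328 V, confirming saturation.

I_D = 0.232 mA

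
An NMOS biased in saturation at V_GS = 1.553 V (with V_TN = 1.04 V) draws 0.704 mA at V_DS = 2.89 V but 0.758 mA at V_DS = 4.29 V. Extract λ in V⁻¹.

With V_GS fixed, I_D ∝ (1 + λ V_DS) in saturation, so I_D2/I_D1 = (1 + λ V_DS2)/(1 + λ V_DS1).
0.758/0.704 = 1.077 = (1 + 4.29 λ)/(1 + 2.89 λ).
Solving: λ (I_D1 V_DS2 − I_D2 V_DS1) = I_D2 − I_D1, so λ = (0.758 − 0.704) / (0.704 × 4.29 − 0.758 × 2.89) = 0.054 / 0.83 = 0.0651 V⁻¹.

λ = 0.0651 V⁻¹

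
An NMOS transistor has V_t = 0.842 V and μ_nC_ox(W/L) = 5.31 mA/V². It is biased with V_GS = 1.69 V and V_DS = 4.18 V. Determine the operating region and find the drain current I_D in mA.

V_ov = V_GS − V_t = 1.69 − 0.842 = 0.848 V.
Since V_DS = 4.18 V ≥ V_ov = 0.848 V, the device is in saturation.
I_D = ½ k_n V_ov² = 0.5 × 5.31 × 0.848² = 1.91 mA.

Saturation; I_D = 1.91 mA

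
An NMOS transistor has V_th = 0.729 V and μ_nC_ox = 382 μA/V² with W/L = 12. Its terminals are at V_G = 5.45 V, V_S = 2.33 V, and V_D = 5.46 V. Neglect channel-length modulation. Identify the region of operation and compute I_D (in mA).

V_GS = V_G − V_S = 5.45 − 2.33 = 3.12 V; V_DS = V_D − V_S = 5.46 − 2.33 = 3.13 V.
k_n = μ_nC_ox · (W/L) = 4.584 mA/V².
V_ov = V_GS − V_th = 3.12 − 0.729 = 2.39 V.
Since V_DS = 3.13 V ≥ V_ov = 2.39 V, the device is in saturation.
I_D = ½ k_n V_ov² = 0.5 × 4.584 × 2.39² = 13.1 mA.

Saturation; I_D = 13.1 mA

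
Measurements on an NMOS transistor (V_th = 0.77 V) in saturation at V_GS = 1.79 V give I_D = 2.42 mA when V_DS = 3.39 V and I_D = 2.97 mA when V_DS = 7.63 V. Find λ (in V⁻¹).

λ = 0.0655 V⁻¹

With V_GS fixed, I_D ∝ (1 + λ V_DS) in saturation, so I_D2/I_D1 = (1 + λ V_DS2)/(1 + λ V_DS1).
2.97/2.42 = 1.227 = (1 + 7.63 λ)/(1 + 3.39 λ).
Solving: λ (I_D1 V_DS2 − I_D2 V_DS1) = I_D2 − I_D1, so λ = (2.97 − 2.42) / (2.42 × 7.63 − 2.97 × 3.39) = 0.55 / 8.4 = 0.0655 V⁻¹.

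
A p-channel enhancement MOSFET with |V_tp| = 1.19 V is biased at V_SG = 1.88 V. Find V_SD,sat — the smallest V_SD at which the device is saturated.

The boundary between triode and saturation is V_SD = V_SG − |V_tp| = V_ov.
V_ov = 1.88 − 1.19 = 0.69 V.

V_SD,sat = 0.690 V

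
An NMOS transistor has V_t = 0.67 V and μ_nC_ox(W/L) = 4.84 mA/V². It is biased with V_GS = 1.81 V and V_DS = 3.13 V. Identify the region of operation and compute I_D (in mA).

V_ov = V_GS − V_t = 1.81 − 0.67 = 1.14 V.
Since V_DS = 3.13 V ≥ V_ov = 1.14 V, the device is in saturation.
I_D = ½ k_n V_ov² = 0.5 × 4.84 × 1.14² = 3.15 mA.

Saturation; I_D = 3.15 mA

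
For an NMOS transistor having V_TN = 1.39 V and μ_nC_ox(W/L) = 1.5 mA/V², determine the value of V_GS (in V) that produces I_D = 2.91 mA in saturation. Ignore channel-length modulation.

In saturation I_D = ½ k_n (V_GS − V_TN)², so V_GS − V_TN = √(2 I_D / k_n) = √(2 × 2.91 / 1.5) = 1.97 V.
V_GS = 1.39 + 1.97 = 3.36 V.

V_GS = 3.36 V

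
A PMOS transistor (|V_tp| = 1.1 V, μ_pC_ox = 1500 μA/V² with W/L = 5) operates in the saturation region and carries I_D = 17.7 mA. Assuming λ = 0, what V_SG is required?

k_p = μ_pC_ox · (W/L) = 7.5 mA/V².
In saturation I_D = ½ k_p (V_SG − |V_tp|)², so V_SG − |V_tp| = √(2 I_D / k_p) = √(2 × 17.7 / 7.5) = 2.17 V.
V_SG = 1.1 + 2.17 = 3.27 V.

V_SG = 3.27 V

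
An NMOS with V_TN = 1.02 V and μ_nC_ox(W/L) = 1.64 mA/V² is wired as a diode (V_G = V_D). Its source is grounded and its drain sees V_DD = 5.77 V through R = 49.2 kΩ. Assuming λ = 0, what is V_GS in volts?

V_GS = 1.35 V

With gate tied to drain, V_GS = V_DS ≥ V_GS − V_TN, so the device is in saturation.
KCL at the drain: ½ k_n (V_GS − V_TN)² = (V_DD − V_GS)/R.
Let x = V_GS − 1.02. Then 40.3 x² + x − 4.75 = 0, giving x = 0.331 V (positive root), so V_GS = 1.35 V.
I_D = (V_DD − V_GS)/R = (5.77 − 1.35) / 49.2 = 0.0898 mA.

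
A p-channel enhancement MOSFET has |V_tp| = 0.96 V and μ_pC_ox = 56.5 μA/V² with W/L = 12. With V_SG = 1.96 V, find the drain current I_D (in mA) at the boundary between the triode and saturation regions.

At the boundary V_SD = V_ov = V_SG − |V_tp| = 1.96 − 0.96 = 1 V.
k_p = μ_pC_ox · (W/L) = 0.678 mA/V².
I_D = ½ k_p V_ov² = 0.5 × 0.678 × 1² = 0.339 mA.

I_D = 0.339 mA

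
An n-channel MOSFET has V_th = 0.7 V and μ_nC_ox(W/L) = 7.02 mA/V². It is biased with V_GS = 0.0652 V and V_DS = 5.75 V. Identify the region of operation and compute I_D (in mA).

V_GS = 0.0652 V < V_th = 0.7 V, so the transistor is in cutoff.

Cutoff; I_D = 0 mA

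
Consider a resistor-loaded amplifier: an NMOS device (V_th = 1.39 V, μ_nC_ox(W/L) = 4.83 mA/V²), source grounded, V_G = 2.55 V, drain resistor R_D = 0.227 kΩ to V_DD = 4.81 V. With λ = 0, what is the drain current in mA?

I_D = 3.25 mA

V_GS = V_G = 2.55 V, so V_ov = 2.55 − 1.39 = 1.16 V.
Assume saturation: I_D = ½ k_n V_ov² = 0.5 × 4.83 × 1.16² = 3.25 mA, giving V_DS = V_DD − I_D R_D = 4.81 − 3.25 × 0.227 = 4.07 V.
V_DS = 4.07 V ≥ V_ov = 1.16 V, confirming saturation.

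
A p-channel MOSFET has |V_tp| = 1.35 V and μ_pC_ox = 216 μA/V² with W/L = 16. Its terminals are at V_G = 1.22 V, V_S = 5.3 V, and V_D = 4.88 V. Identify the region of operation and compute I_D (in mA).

V_SG = V_S − V_G = 5.3 − 1.22 = 4.08 V; V_SD = V_S − V_D = 5.3 − 4.88 = 0.42 V.
k_p = μ_pC_ox · (W/L) = 3.456 mA/V².
V_ov = V_SG − |V_tp| = 4.08 − 1.35 = 2.73 V.
Since V_SD = 0.42 V < V_ov = 2.73 V, the device is in the triode region.
I_D = k_p [V_ov · V_SD − ½ V_SD²] = 3.456 × [2.73 × 0.42 − 0.5 × 0.42²] = 3.66 mA.

Triode; I_D = 3.66 mA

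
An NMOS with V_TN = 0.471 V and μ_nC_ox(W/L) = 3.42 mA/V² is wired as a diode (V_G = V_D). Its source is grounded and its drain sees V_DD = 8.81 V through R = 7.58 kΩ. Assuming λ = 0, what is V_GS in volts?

With gate tied to drain, V_GS = V_DS ≥ V_GS − V_TN, so the device is in saturation.
KCL at the drain: ½ k_n (V_GS − V_TN)² = (V_DD − V_GS)/R.
Let x = V_GS − 0.471. Then 13 x² + x − 8.339 = 0, giving x = 0.764 V (positive root), so V_GS = 1.24 V.
I_D = (V_DD − V_GS)/R = (8.81 − 1.24) / 7.58 = 0.999 mA.

V_GS = 1.24 V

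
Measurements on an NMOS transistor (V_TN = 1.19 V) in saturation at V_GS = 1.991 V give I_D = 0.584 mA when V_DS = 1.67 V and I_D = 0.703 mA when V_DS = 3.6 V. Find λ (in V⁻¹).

With V_GS fixed, I_D ∝ (1 + λ V_DS) in saturation, so I_D2/I_D1 = (1 + λ V_DS2)/(1 + λ V_DS1).
0.703/0.584 = 1.204 = (1 + 3.6 λ)/(1 + 1.67 λ).
Solving: λ (I_D1 V_DS2 − I_D2 V_DS1) = I_D2 − I_D1, so λ = (0.703 − 0.584) / (0.584 × 3.6 − 0.703 × 1.67) = 0.119 / 0.928 = 0.128 V⁻¹.

λ = 0.128 V⁻¹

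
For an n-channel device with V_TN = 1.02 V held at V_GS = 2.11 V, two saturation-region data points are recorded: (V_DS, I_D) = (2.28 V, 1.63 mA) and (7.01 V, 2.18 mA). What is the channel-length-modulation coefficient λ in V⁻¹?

λ = 0.0852 V⁻¹

With V_GS fixed, I_D ∝ (1 + λ V_DS) in saturation, so I_D2/I_D1 = (1 + λ V_DS2)/(1 + λ V_DS1).
2.18/1.63 = 1.337 = (1 + 7.01 λ)/(1 + 2.28 λ).
Solving: λ (I_D1 V_DS2 − I_D2 V_DS1) = I_D2 − I_D1, so λ = (2.18 − 1.63) / (1.63 × 7.01 − 2.18 × 2.28) = 0.55 / 6.46 = 0.0852 V⁻¹.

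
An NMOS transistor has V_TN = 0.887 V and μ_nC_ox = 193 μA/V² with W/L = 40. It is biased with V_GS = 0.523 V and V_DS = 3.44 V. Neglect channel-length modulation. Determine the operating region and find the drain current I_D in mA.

V_GS = 0.523 V < V_TN = 0.887 V, so the transistor is in cutoff.

Cutoff; I_D = 0 mA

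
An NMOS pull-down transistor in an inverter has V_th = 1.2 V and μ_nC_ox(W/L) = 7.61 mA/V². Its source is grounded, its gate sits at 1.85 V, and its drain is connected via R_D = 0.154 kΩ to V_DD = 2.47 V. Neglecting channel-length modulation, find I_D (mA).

I_D = 1.61 mA

V_GS = V_G = 1.85 V, so V_ov = 1.85 − 1.2 = 0.65 V.
Assume saturation: I_D = ½ k_n V_ov² = 0.5 × 7.61 × 0.65² = 1.61 mA, giving V_DS = V_DD − I_D R_D = 2.47 − 1.61 × 0.154 = 2.22 V.
V_DS = 2.22 V ≥ V_ov = 0.65 V, confirming saturation.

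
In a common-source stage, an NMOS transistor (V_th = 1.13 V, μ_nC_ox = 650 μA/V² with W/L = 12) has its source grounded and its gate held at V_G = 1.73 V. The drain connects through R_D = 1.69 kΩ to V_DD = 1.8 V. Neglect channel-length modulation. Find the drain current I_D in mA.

I_D = 0.919 mA

V_GS = V_G = 1.73 V, so V_ov = 1.73 − 1.13 = 0.6 V.
k_n = μ_nC_ox · (W/L) = 7.8 mA/V².
Assume saturation: I_D = ½ k_n V_ov² = 0.5 × 7.8 × 0.6² = 1.4 mA, giving V_DS = V_DD − I_D R_D = 1.8 − 1.4 × 1.69 = -0.573 V.
But -0.573 V < V_ov = 0.6 V, so the device is actually in triode.
In triode I_D = k_n[V_ov V_DS − ½ V_DS²] and I_D = (V_DD − V_DS)/R_D. Equating: 6.59 V_DS² − 8.909 V_DS + 1.8 = 0, giving V_DS = 0.247 V (the root below V_ov).
I_D = (1.8 − 0.247) / 1.69 = 0.919 mA.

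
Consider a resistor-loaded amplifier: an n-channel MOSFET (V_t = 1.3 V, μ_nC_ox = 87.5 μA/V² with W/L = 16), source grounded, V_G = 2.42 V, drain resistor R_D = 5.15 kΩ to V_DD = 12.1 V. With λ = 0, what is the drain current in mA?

V_GS = V_G = 2.42 V, so V_ov = 2.42 − 1.3 = 1.12 V.
k_n = μ_nC_ox · (W/L) = 1.4 mA/V².
Assume saturation: I_D = ½ k_n V_ov² = 0.5 × 1.4 × 1.12² = 0.878 mA, giving V_DS = V_DD − I_D R_D = 12.1 − 0.878 × 5.15 = 7.58 V.
V_DS = 7.58 V ≥ V_ov = 1.12 V, confirming saturation.

I_D = 0.878 mA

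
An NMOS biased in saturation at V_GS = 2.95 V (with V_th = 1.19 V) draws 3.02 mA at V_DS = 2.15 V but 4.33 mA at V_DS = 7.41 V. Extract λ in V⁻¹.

λ = 0.100 V⁻¹

With V_GS fixed, I_D ∝ (1 + λ V_DS) in saturation, so I_D2/I_D1 = (1 + λ V_DS2)/(1 + λ V_DS1).
4.33/3.02 = 1.434 = (1 + 7.41 λ)/(1 + 2.15 λ).
Solving: λ (I_D1 V_DS2 − I_D2 V_DS1) = I_D2 − I_D1, so λ = (4.33 − 3.02) / (3.02 × 7.41 − 4.33 × 2.15) = 1.31 / 13.1 = 0.1 V⁻¹.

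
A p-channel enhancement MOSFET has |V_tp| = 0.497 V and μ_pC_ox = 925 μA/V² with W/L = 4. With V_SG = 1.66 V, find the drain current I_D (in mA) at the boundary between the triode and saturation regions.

At the boundary V_SD = V_ov = V_SG − |V_tp| = 1.66 − 0.497 = 1.16 V.
k_p = μ_pC_ox · (W/L) = 3.7 mA/V².
I_D = ½ k_p V_ov² = 0.5 × 3.7 × 1.16² = 2.5 mA.

I_D = 2.50 mA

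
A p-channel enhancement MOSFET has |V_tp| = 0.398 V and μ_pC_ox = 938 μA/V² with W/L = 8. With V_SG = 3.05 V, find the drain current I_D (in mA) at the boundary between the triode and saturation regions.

At the boundary V_SD = V_ov = V_SG − |V_tp| = 3.05 − 0.398 = 2.65 V.
k_p = μ_pC_ox · (W/L) = 7.504 mA/V².
I_D = ½ k_p V_ov² = 0.5 × 7.504 × 2.65² = 26.4 mA.

I_D = 26.4 mA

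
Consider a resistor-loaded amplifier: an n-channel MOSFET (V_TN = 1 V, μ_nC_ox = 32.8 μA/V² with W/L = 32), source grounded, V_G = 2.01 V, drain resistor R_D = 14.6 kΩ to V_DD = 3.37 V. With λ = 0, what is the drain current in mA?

V_GS = V_G = 2.01 V, so V_ov = 2.01 − 1 = 1.01 V.
k_n = μ_nC_ox · (W/L) = 1.05 mA/V².
Assume saturation: I_D = ½ k_n V_ov² = 0.5 × 1.05 × 1.01² = 0.535 mA, giving V_DS = V_DD − I_D R_D = 3.37 − 0.535 × 14.6 = -4.45 V.
But -4.45 V < V_ov = 1.01 V, so the device is actually in triode.
In triode I_D = k_n[V_ov V_DS − ½ V_DS²] and I_D = (V_DD − V_DS)/R_D. Equating: 7.66 V_DS² − 16.48 V_DS + 3.37 = 0, giving V_DS = 0.229 V (the root below V_ov).
I_D = (3.37 − 0.229) / 14.6 = 0.215 mA.

I_D = 0.215 mA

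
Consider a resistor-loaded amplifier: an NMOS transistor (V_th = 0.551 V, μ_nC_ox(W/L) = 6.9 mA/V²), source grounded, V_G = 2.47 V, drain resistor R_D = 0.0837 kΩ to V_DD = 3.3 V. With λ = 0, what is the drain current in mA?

I_D = 12.7 mA

V_GS = V_G = 2.47 V, so V_ov = 2.47 − 0.551 = 1.92 V.
Assume saturation: I_D = ½ k_n V_ov² = 0.5 × 6.9 × 1.92² = 12.7 mA, giving V_DS = V_DD − I_D R_D = 3.3 − 12.7 × 0.0837 = 2.24 V.
V_DS = 2.24 V ≥ V_ov = 1.92 V, confirming saturation.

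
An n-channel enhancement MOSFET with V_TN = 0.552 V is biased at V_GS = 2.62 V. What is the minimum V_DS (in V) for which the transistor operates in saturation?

The boundary between triode and saturation is V_DS = V_GS − V_TN = V_ov.
V_ov = 2.62 − 0.552 = 2.07 V.

V_DS,sat = 2.07 V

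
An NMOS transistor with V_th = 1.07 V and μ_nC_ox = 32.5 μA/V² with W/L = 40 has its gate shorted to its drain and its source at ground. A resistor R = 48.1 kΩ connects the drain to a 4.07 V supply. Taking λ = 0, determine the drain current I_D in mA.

With gate tied to drain, V_GS = V_DS ≥ V_GS − V_th, so the device is in saturation.
k_n = μ_nC_ox · (W/L) = 1.3 mA/V².
KCL at the drain: ½ k_n (V_GS − V_th)² = (V_DD − V_GS)/R.
Let x = V_GS − 1.07. Then 31.3 x² + x − 3 = 0, giving x = 0.294 V (positive root), so V_GS = 1.36 V.
I_D = (V_DD − V_GS)/R = (4.07 − 1.36) / 48.1 = 0.0563 mA.

I_D = 0.0563 mA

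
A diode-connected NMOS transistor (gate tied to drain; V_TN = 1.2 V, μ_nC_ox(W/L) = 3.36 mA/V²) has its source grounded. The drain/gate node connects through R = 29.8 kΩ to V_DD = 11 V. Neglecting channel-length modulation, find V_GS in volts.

V_GS = 1.63 V

With gate tied to drain, V_GS = V_DS ≥ V_GS − V_TN, so the device is in saturation.
KCL at the drain: ½ k_n (V_GS − V_TN)² = (V_DD − V_GS)/R.
Let x = V_GS − 1.2. Then 50.1 x² + x − 9.8 = 0, giving x = 0.433 V (positive root), so V_GS = 1.63 V.
I_D = (V_DD − V_GS)/R = (11 − 1.63) / 29.8 = 0.314 mA.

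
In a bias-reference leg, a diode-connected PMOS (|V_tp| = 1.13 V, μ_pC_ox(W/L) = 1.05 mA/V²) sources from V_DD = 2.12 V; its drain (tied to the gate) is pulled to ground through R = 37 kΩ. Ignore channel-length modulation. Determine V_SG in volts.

With gate tied to drain, V_SG = V_SD ≥ V_SG − |V_tp|, so the device is in saturation.
KCL at the drain: ½ k_p (V_SG − |V_tp|)² = (V_DD − V_SG)/R.
Let x = V_SG − 1.13. Then 19.4 x² + x − 0.99 = 0, giving x = 0.201 V (positive root), so V_SG = 1.33 V.
I_D = (V_DD − V_SG)/R = (2.12 − 1.33) / 37 = 0.0213 mA.

V_SG = 1.33 V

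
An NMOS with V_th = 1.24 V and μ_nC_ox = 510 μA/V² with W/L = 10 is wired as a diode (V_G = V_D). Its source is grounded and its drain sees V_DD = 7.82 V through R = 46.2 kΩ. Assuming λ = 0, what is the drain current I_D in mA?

With gate tied to drain, V_GS = V_DS ≥ V_GS − V_th, so the device is in saturation.
k_n = μ_nC_ox · (W/L) = 5.1 mA/V².
KCL at the drain: ½ k_n (V_GS − V_th)² = (V_DD − V_GS)/R.
Let x = V_GS − 1.24. Then 118 x² + x − 6.58 = 0, giving x = 0.232 V (positive root), so V_GS = 1.47 V.
I_D = (V_DD − V_GS)/R = (7.82 − 1.47) / 46.2 = 0.137 mA.

I_D = 0.137 mA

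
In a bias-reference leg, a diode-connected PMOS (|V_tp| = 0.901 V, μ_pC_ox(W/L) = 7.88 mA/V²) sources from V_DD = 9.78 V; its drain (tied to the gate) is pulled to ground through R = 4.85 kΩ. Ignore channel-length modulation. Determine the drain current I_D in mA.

I_D = 1.70 mA

With gate tied to drain, V_SG = V_SD ≥ V_SG − |V_tp|, so the device is in saturation.
KCL at the drain: ½ k_p (V_SG − |V_tp|)² = (V_DD − V_SG)/R.
Let x = V_SG − 0.901. Then 19.1 x² + x − 8.879 = 0, giving x = 0.656 V (positive root), so V_SG = 1.56 V.
I_D = (V_DD − V_SG)/R = (9.78 − 1.56) / 4.85 = 1.7 mA.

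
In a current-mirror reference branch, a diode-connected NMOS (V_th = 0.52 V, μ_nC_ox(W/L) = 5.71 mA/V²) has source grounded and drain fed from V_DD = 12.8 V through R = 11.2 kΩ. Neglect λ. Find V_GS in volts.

With gate tied to drain, V_GS = V_DS ≥ V_GS − V_th, so the device is in saturation.
KCL at the drain: ½ k_n (V_GS − V_th)² = (V_DD − V_GS)/R.
Let x = V_GS − 0.52. Then 32 x² + x − 12.28 = 0, giving x = 0.604 V (positive root), so V_GS = 1.12 V.
I_D = (V_DD − V_GS)/R = (12.8 − 1.12) / 11.2 = 1.04 mA.

V_GS = 1.12 V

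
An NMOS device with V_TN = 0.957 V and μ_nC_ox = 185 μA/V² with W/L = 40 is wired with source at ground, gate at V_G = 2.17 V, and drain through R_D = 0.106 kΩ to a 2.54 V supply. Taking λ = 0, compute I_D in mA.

I_D = 5.44 mA

V_GS = V_G = 2.17 V, so V_ov = 2.17 − 0.957 = 1.21 V.
k_n = μ_nC_ox · (W/L) = 7.4 mA/V².
Assume saturation: I_D = ½ k_n V_ov² = 0.5 × 7.4 × 1.21² = 5.44 mA, giving V_DS = V_DD − I_D R_D = 2.54 − 5.44 × 0.106 = 1.96 V.
V_DS = 1.96 V ≥ V_ov = 1.21 V, confirming saturation.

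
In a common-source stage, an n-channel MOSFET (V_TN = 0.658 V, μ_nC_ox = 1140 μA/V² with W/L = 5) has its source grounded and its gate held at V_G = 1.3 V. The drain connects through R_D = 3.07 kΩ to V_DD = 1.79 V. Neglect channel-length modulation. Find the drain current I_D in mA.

I_D = 0.529 mA

V_GS = V_G = 1.3 V, so V_ov = 1.3 − 0.658 = 0.642 V.
k_n = μ_nC_ox · (W/L) = 5.7 mA/V².
Assume saturation: I_D = ½ k_n V_ov² = 0.5 × 5.7 × 0.642² = 1.17 mA, giving V_DS = V_DD − I_D R_D = 1.79 − 1.17 × 3.07 = -1.82 V.
But -1.82 V < V_ov = 0.642 V, so the device is actually in triode.
In triode I_D = k_n[V_ov V_DS − ½ V_DS²] and I_D = (V_DD − V_DS)/R_D. Equating: 8.75 V_DS² − 12.23 V_DS + 1.79 = 0, giving V_DS = 0.166 V (the root below V_ov).
I_D = (1.79 − 0.166) / 3.07 = 0.529 mA.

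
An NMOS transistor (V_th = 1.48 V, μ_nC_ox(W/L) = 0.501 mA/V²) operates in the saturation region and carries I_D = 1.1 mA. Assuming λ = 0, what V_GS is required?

In saturation I_D = ½ k_n (V_GS − V_th)², so V_GS − V_th = √(2 I_D / k_n) = √(2 × 1.1 / 0.501) = 2.1 V.
V_GS = 1.48 + 2.1 = 3.58 V.

V_GS = 3.58 V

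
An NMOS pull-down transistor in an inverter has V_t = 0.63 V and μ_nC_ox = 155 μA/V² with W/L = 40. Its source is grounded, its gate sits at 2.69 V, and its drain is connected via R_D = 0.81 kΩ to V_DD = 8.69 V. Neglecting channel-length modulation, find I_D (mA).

I_D = 9.52 mA

V_GS = V_G = 2.69 V, so V_ov = 2.69 − 0.63 = 2.06 V.
k_n = μ_nC_ox · (W/L) = 6.2 mA/V².
Assume saturation: I_D = ½ k_n V_ov² = 0.5 × 6.2 × 2.06² = 13.2 mA, giving V_DS = V_DD − I_D R_D = 8.69 − 13.2 × 0.81 = -1.97 V.
But -1.97 V < V_ov = 2.06 V, so the device is actually in triode.
In triode I_D = k_n[V_ov V_DS − ½ V_DS²] and I_D = (V_DD − V_DS)/R_D. Equating: 2.51 V_DS² − 11.35 V_DS + 8.69 = 0, giving V_DS = 0.977 V (the root below V_ov).
I_D = (8.69 − 0.977) / 0.81 = 9.52 mA.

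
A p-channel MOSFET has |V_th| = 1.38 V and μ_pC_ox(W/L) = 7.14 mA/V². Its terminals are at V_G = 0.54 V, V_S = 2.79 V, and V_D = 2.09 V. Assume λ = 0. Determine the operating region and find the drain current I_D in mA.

Triode; I_D = 2.60 mA

V_SG = V_S − V_G = 2.79 − 0.54 = 2.25 V; V_SD = V_S − V_D = 2.79 − 2.09 = 0.7 V.
V_ov = V_SG − |V_th| = 2.25 − 1.38 = 0.87 V.
Since V_SD = 0.7 V < V_ov = 0.87 V, the device is in the triode region.
I_D = k_p [V_ov · V_SD − ½ V_SD²] = 7.14 × [0.87 × 0.7 − 0.5 × 0.7²] = 2.6 mA.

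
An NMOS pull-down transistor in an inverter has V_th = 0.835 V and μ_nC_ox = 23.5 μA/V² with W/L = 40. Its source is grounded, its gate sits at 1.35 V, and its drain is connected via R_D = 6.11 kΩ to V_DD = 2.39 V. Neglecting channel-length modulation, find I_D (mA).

I_D = 0.125 mA

V_GS = V_G = 1.35 V, so V_ov = 1.35 − 0.835 = 0.515 V.
k_n = μ_nC_ox · (W/L) = 0.94 mA/V².
Assume saturation: I_D = ½ k_n V_ov² = 0.5 × 0.94 × 0.515² = 0.125 mA, giving V_DS = V_DD − I_D R_D = 2.39 − 0.125 × 6.11 = 1.63 V.
V_DS = 1.63 V ≥ V_ov = 0.515 V, confirming saturation.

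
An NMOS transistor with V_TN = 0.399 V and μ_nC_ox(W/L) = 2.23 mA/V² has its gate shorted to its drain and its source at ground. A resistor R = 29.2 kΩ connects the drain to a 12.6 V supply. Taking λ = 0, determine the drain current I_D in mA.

With gate tied to drain, V_GS = V_DS ≥ V_GS − V_TN, so the device is in saturation.
KCL at the drain: ½ k_n (V_GS − V_TN)² = (V_DD − V_GS)/R.
Let x = V_GS − 0.399. Then 32.6 x² + x − 12.2 = 0, giving x = 0.597 V (positive root), so V_GS = 0.996 V.
I_D = (V_DD − V_GS)/R = (12.6 − 0.996) / 29.2 = 0.397 mA.

I_D = 0.397 mA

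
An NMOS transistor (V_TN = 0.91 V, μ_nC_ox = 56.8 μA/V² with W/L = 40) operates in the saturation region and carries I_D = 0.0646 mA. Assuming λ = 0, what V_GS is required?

V_GS = 1.15 V

k_n = μ_nC_ox · (W/L) = 2.272 mA/V².
In saturation I_D = ½ k_n (V_GS − V_TN)², so V_GS − V_TN = √(2 I_D / k_n) = √(2 × 0.0646 / 2.272) = 0.238 V.
V_GS = 0.91 + 0.238 = 1.15 V.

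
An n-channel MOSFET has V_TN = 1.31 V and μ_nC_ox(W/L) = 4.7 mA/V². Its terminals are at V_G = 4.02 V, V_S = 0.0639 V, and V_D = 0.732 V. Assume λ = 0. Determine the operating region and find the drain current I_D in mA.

Triode; I_D = 7.26 mA

V_GS = V_G − V_S = 4.02 − 0.0639 = 3.96 V; V_DS = V_D − V_S = 0.732 − 0.0639 = 0.668 V.
V_ov = V_GS − V_TN = 3.96 − 1.31 = 2.65 V.
Since V_DS = 0.668 V < V_ov = 2.65 V, the device is in the triode region.
I_D = k_n [V_ov · V_DS − ½ V_DS²] = 4.7 × [2.65 × 0.668 − 0.5 × 0.668²] = 7.26 mA.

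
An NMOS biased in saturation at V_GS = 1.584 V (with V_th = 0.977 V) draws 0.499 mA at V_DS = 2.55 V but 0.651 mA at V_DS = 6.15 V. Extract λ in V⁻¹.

λ = 0.108 V⁻¹

With V_GS fixed, I_D ∝ (1 + λ V_DS) in saturation, so I_D2/I_D1 = (1 + λ V_DS2)/(1 + λ V_DS1).
0.651/0.499 = 1.305 = (1 + 6.15 λ)/(1 + 2.55 λ).
Solving: λ (I_D1 V_DS2 − I_D2 V_DS1) = I_D2 − I_D1, so λ = (0.651 − 0.499) / (0.499 × 6.15 − 0.651 × 2.55) = 0.152 / 1.41 = 0.108 V⁻¹.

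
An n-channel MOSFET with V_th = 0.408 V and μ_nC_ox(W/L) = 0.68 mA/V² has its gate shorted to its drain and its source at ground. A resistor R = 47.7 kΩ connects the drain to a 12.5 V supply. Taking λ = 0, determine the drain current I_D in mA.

I_D = 0.236 mA

With gate tied to drain, V_GS = V_DS ≥ V_GS − V_th, so the device is in saturation.
KCL at the drain: ½ k_n (V_GS − V_th)² = (V_DD − V_GS)/R.
Let x = V_GS − 0.408. Then 16.2 x² + x − 12.09 = 0, giving x = 0.833 V (positive root), so V_GS = 1.24 V.
I_D = (V_DD − V_GS)/R = (12.5 − 1.24) / 47.7 = 0.236 mA.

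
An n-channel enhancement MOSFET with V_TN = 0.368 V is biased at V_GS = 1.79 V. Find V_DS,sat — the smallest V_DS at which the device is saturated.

The boundary between triode and saturation is V_DS = V_GS − V_TN = V_ov.
V_ov = 1.79 − 0.368 = 1.42 V.

V_DS,sat = 1.42 V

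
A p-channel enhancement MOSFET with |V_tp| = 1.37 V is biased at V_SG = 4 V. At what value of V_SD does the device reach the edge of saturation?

V_SD,sat = 2.63 V

The boundary between triode and saturation is V_SD = V_SG − |V_tp| = V_ov.
V_ov = 4 − 1.37 = 2.63 V.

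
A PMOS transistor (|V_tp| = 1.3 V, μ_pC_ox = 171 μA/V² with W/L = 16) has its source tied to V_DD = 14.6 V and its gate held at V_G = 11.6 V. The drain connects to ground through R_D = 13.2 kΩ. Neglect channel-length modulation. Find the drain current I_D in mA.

I_D = 1.09 mA

V_SG = V_DD − V_G = 14.6 − 11.6 = 3 V, so V_ov = 3 − 1.3 = 1.7 V.
k_p = μ_pC_ox · (W/L) = 2.736 mA/V².
Assume saturation: I_D = ½ k_p V_ov² = 0.5 × 2.736 × 1.7² = 3.95 mA, giving V_SD = V_DD − I_D R_D = 14.6 − 3.95 × 13.2 = -37.6 V.
But -37.6 V < V_ov = 1.7 V, so the device is actually in triode.
In triode I_D = k_p[V_ov V_SD − ½ V_SD²] and I_D = (V_DD − V_SD)/R_D. Equating: 18.1 V_SD² − 62.4 V_SD + 14.6 = 0, giving V_SD = 0.252 V (the root below V_ov).
I_D = (14.6 − 0.252) / 13.2 = 1.09 mA.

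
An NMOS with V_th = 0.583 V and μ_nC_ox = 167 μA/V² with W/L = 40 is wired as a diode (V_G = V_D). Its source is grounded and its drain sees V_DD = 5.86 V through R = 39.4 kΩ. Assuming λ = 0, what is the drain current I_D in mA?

I_D = 0.129 mA

With gate tied to drain, V_GS = V_DS ≥ V_GS − V_th, so the device is in saturation.
k_n = μ_nC_ox · (W/L) = 6.68 mA/V².
KCL at the drain: ½ k_n (V_GS − V_th)² = (V_DD − V_GS)/R.
Let x = V_GS − 0.583. Then 132 x² + x − 5.277 = 0, giving x = 0.196 V (positive root), so V_GS = 0.779 V.
I_D = (V_DD − V_GS)/R = (5.86 − 0.779) / 39.4 = 0.129 mA.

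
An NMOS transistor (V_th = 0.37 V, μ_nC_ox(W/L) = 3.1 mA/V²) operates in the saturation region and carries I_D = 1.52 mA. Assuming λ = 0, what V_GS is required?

V_GS = 1.36 V

In saturation I_D = ½ k_n (V_GS − V_th)², so V_GS − V_th = √(2 I_D / k_n) = √(2 × 1.52 / 3.1) = 0.99 V.
V_GS = 0.37 + 0.99 = 1.36 V.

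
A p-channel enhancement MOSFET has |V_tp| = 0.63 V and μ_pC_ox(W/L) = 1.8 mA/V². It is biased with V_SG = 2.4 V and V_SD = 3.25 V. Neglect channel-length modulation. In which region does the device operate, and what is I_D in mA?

Saturation; I_D = 2.82 mA

V_ov = V_SG − |V_tp| = 2.4 − 0.63 = 1.77 V.
Since V_SD = 3.25 V ≥ V_ov = 1.77 V, the device is in saturation.
I_D = ½ k_p V_ov² = 0.5 × 1.8 × 1.77² = 2.82 mA.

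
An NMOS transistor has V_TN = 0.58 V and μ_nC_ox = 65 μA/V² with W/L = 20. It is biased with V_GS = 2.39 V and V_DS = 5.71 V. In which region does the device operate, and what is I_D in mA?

Saturation; I_D = 2.13 mA

k_n = μ_nC_ox · (W/L) = 1.3 mA/V².
V_ov = V_GS − V_TN = 2.39 − 0.58 = 1.81 V.
Since V_DS = 5.71 V ≥ V_ov = 1.81 V, the device is in saturation.
I_D = ½ k_n V_ov² = 0.5 × 1.3 × 1.81² = 2.13 mA.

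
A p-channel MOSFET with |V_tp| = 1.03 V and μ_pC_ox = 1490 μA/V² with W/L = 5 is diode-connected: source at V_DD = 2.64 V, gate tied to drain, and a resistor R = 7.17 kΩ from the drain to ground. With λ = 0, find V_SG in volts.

V_SG = 1.26 V

With gate tied to drain, V_SG = V_SD ≥ V_SG − |V_tp|, so the device is in saturation.
k_p = μ_pC_ox · (W/L) = 7.45 mA/V².
KCL at the drain: ½ k_p (V_SG − |V_tp|)² = (V_DD − V_SG)/R.
Let x = V_SG − 1.03. Then 26.7 x² + x − 1.61 = 0, giving x = 0.228 V (positive root), so V_SG = 1.26 V.
I_D = (V_DD − V_SG)/R = (2.64 − 1.26) / 7.17 = 0.193 mA.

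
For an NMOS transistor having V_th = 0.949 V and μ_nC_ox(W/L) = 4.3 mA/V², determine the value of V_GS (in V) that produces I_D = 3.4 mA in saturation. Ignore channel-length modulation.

V_GS = 2.21 V

In saturation I_D = ½ k_n (V_GS − V_th)², so V_GS − V_th = √(2 I_D / k_n) = √(2 × 3.4 / 4.3) = 1.26 V.
V_GS = 0.949 + 1.26 = 2.21 V.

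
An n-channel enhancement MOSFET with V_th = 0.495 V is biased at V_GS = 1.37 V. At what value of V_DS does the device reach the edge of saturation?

V_DS,sat = 0.875 V

The boundary between triode and saturation is V_DS = V_GS − V_th = V_ov.
V_ov = 1.37 − 0.495 = 0.875 V.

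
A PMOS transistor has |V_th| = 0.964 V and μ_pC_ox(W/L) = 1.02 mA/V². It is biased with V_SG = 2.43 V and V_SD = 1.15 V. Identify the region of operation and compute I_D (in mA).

Triode; I_D = 1.05 mA

V_ov = V_SG − |V_th| = 2.43 − 0.964 = 1.47 V.
Since V_SD = 1.15 V < V_ov = 1.47 V, the device is in the triode region.
I_D = k_p [V_ov · V_SD − ½ V_SD²] = 1.02 × [1.47 × 1.15 − 0.5 × 1.15²] = 1.05 mA.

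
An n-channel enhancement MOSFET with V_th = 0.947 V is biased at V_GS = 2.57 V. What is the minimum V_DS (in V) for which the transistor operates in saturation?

The boundary between triode and saturation is V_DS = V_GS − V_th = V_ov.
V_ov = 2.57 − 0.947 = 1.62 V.

V_DS,sat = 1.62 V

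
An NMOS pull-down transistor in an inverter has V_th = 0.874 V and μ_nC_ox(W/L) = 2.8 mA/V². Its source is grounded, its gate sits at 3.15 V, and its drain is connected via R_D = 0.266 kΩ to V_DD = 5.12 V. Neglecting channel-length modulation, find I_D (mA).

V_GS = V_G = 3.15 V, so V_ov = 3.15 − 0.874 = 2.28 V.
Assume saturation: I_D = ½ k_n V_ov² = 0.5 × 2.8 × 2.28² = 7.25 mA, giving V_DS = V_DD − I_D R_D = 5.12 − 7.25 × 0.266 = 3.19 V.
V_DS = 3.19 V ≥ V_ov = 2.28 V, confirming saturation.

I_D = 7.25 mA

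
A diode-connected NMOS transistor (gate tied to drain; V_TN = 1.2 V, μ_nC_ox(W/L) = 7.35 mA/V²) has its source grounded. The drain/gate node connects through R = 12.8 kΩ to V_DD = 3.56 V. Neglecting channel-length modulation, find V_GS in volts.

With gate tied to drain, V_GS = V_DS ≥ V_GS − V_TN, so the device is in saturation.
KCL at the drain: ½ k_n (V_GS − V_TN)² = (V_DD − V_GS)/R.
Let x = V_GS − 1.2. Then 47 x² + x − 2.36 = 0, giving x = 0.214 V (positive root), so V_GS = 1.41 V.
I_D = (V_DD − V_GS)/R = (3.56 − 1.41) / 12.8 = 0.168 mA.

V_GS = 1.41 V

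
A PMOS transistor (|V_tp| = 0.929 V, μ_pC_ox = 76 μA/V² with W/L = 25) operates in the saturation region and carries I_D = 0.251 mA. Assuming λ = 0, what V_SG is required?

k_p = μ_pC_ox · (W/L) = 1.9 mA/V².
In saturation I_D = ½ k_p (V_SG − |V_tp|)², so V_SG − |V_tp| = √(2 I_D / k_p) = √(2 × 0.251 / 1.9) = 0.514 V.
V_SG = 0.929 + 0.514 = 1.44 V.

V_SG = 1.44 V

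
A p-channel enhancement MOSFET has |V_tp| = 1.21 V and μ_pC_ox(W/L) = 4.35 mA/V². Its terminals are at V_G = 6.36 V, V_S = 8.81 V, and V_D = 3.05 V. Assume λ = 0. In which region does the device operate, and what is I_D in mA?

V_SG = V_S − V_G = 8.81 − 6.36 = 2.45 V; V_SD = V_S − V_D = 8.81 − 3.05 = 5.76 V.
V_ov = V_SG − |V_tp| = 2.45 − 1.21 = 1.24 V.
Since V_SD = 5.76 V ≥ V_ov = 1.24 V, the device is in saturation.
I_D = ½ k_p V_ov² = 0.5 × 4.35 × 1.24² = 3.34 mA.

Saturation; I_D = 3.34 mA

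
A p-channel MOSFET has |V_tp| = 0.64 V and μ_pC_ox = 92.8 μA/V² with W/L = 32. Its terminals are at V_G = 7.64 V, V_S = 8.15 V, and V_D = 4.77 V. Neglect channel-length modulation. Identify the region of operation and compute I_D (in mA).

Cutoff; I_D = 0 mA

V_SG = V_S − V_G = 8.15 − 7.64 = 0.51 V; V_SD = V_S − V_D = 8.15 − 4.77 = 3.38 V.
V_SG = 0.51 V < |V_tp| = 0.64 V, so the transistor is in cutoff.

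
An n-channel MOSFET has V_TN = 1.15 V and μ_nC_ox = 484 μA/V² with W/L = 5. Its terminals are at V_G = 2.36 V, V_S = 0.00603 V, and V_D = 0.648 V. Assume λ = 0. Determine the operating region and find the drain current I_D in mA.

V_GS = V_G − V_S = 2.36 − 0.00603 = 2.35 V; V_DS = V_D − V_S = 0.648 − 0.00603 = 0.642 V.
k_n = μ_nC_ox · (W/L) = 2.42 mA/V².
V_ov = V_GS − V_TN = 2.35 − 1.15 = 1.2 V.
Since V_DS = 0.642 V < V_ov = 1.2 V, the device is in the triode region.
I_D = k_n [V_ov · V_DS − ½ V_DS²] = 2.42 × [1.2 × 0.642 − 0.5 × 0.642²] = 1.37 mA.

Triode; I_D = 1.37 mA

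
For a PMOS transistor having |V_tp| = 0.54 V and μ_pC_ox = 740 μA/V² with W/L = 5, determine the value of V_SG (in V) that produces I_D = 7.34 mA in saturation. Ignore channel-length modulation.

k_p = μ_pC_ox · (W/L) = 3.7 mA/V².
In saturation I_D = ½ k_p (V_SG − |V_tp|)², so V_SG − |V_tp| = √(2 I_D / k_p) = √(2 × 7.34 / 3.7) = 1.99 V.
V_SG = 0.54 + 1.99 = 2.53 V.

V_SG = 2.53 V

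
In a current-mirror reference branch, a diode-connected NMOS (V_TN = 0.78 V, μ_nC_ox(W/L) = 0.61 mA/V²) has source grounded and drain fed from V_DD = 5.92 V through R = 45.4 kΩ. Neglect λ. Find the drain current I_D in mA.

With gate tied to drain, V_GS = V_DS ≥ V_GS − V_TN, so the device is in saturation.
KCL at the drain: ½ k_n (V_GS − V_TN)² = (V_DD − V_GS)/R.
Let x = V_GS − 0.78. Then 13.8 x² + x − 5.14 = 0, giving x = 0.574 V (positive root), so V_GS = 1.35 V.
I_D = (V_DD − V_GS)/R = (5.92 − 1.35) / 45.4 = 0.101 mA.

I_D = 0.101 mA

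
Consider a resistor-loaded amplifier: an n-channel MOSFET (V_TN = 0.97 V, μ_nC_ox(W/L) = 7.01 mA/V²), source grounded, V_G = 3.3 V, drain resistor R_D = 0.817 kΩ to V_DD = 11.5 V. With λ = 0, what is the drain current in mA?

V_GS = V_G = 3.3 V, so V_ov = 3.3 − 0.97 = 2.33 V.
Assume saturation: I_D = ½ k_n V_ov² = 0.5 × 7.01 × 2.33² = 19 mA, giving V_DS = V_DD − I_D R_D = 11.5 − 19 × 0.817 = -4.05 V.
But -4.05 V < V_ov = 2.33 V, so the device is actually in triode.
In triode I_D = k_n[V_ov V_DS − ½ V_DS²] and I_D = (V_DD − V_DS)/R_D. Equating: 2.86 V_DS² − 14.34 V_DS + 11.5 = 0, giving V_DS = 1 V (the root below V_ov).
I_D = (11.5 − 1) / 0.817 = 12.8 mA.

I_D = 12.8 mA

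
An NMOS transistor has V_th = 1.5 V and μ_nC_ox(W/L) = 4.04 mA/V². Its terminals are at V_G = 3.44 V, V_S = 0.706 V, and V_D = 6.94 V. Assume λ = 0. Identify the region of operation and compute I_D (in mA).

V_GS = V_G − V_S = 3.44 − 0.706 = 2.73 V; V_DS = V_D − V_S = 6.94 − 0.706 = 6.23 V.
V_ov = V_GS − V_th = 2.73 − 1.5 = 1.23 V.
Since V_DS = 6.23 V ≥ V_ov = 1.23 V, the device is in saturation.
I_D = ½ k_n V_ov² = 0.5 × 4.04 × 1.23² = 3.08 mA.

Saturation; I_D = 3.08 mA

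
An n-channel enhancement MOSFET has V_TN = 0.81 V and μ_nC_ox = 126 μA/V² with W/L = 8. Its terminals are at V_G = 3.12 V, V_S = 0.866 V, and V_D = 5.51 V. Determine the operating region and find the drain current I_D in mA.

V_GS = V_G − V_S = 3.12 − 0.866 = 2.25 V; V_DS = V_D − V_S = 5.51 − 0.866 = 4.64 V.
k_n = μ_nC_ox · (W/L) = 1.008 mA/V².
V_ov = V_GS − V_TN = 2.25 − 0.81 = 1.44 V.
Since V_DS = 4.64 V ≥ V_ov = 1.44 V, the device is in saturation.
I_D = ½ k_n V_ov² = 0.5 × 1.008 × 1.44² = 1.05 mA.

Saturation; I_D = 1.05 mA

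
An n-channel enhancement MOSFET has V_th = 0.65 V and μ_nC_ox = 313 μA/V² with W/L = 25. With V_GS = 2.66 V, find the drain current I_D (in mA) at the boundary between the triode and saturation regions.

I_D = 15.8 mA

At the boundary V_DS = V_ov = V_GS − V_th = 2.66 − 0.65 = 2.01 V.
k_n = μ_nC_ox · (W/L) = 7.825 mA/V².
I_D = ½ k_n V_ov² = 0.5 × 7.825 × 2.01² = 15.8 mA.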